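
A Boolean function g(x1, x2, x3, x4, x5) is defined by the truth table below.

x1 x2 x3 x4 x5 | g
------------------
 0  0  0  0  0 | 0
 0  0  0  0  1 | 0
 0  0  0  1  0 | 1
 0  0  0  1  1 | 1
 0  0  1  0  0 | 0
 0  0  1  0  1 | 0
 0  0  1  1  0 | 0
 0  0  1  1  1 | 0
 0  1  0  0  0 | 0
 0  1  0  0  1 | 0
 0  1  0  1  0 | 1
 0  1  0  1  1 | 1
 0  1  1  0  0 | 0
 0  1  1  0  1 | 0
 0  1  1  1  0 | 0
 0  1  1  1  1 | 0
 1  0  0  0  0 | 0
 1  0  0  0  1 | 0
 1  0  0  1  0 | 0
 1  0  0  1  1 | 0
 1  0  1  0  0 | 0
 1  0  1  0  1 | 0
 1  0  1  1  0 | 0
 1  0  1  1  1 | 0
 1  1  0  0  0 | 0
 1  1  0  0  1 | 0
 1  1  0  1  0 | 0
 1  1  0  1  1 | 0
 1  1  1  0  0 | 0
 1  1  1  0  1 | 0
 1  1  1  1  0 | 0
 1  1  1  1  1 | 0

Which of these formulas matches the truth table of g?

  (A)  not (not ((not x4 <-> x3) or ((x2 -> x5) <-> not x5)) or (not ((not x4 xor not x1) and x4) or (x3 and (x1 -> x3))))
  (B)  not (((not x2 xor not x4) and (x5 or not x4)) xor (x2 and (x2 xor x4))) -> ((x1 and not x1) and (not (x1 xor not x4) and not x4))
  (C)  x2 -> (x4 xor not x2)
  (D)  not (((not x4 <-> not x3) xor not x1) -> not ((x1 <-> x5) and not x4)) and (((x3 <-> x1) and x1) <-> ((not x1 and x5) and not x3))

A

(B) fails at (0,0,0,1,0): the formula yields 0, g is 1.
(C) fails at (0,0,0,0,0): the formula yields 1, g is 0.
(D) fails at (0,0,0,1,0): the formula yields 0, g is 1.
That leaves (A). Evaluating it on every row reproduces the table of g exactly.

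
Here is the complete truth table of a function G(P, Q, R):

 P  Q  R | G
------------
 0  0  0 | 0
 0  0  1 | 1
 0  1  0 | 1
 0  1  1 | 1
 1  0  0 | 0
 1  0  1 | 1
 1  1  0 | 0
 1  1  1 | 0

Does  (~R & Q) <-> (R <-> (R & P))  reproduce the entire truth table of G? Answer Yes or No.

No

Test each input against both G and the formula:
  P=0, Q=0, R=0: formula gives 0, G = 0 ✓
  P=0, Q=0, R=1: formula gives 1, G = 1 ✓
  P=0, Q=1, R=0: formula gives 1, G = 1 ✓
  P=0, Q=1, R=1: formula gives 1, G = 1 ✓
  P=1, Q=0, R=0: formula gives 0, G = 0 ✓
  P=1, Q=0, R=1: formula gives 0, but G = 1 ✗
Row (1,0,1) is a counterexample, so the formula is not equivalent to G.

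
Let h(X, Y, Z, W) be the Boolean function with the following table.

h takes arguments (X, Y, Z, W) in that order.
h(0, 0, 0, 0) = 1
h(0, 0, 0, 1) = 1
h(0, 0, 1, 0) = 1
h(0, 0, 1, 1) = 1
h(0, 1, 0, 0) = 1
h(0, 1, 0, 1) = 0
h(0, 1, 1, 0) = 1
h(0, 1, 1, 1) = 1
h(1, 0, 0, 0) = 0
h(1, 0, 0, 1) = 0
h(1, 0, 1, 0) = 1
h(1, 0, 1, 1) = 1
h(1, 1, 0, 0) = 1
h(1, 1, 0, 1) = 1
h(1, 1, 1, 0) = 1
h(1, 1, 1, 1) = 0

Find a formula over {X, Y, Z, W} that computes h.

h(X, Y, Z, W) = ¬((((((¬X ∧ Y) ∧ ¬Z) ∧ W) ∨ (((X ∧ ¬Y) ∧ ¬Z) ∧ ¬W)) ∨ (((X ∧ ¬Y) ∧ ¬Z) ∧ W)) ∨ (((X ∧ Y) ∧ Z) ∧ W))

h is 0 on only 4 rows — (0,1,0,1), (1,0,0,0), (1,0,0,1), (1,1,1,1). Writing each as a minterm (¬X·Y·¬Z·W, X·¬Y·¬Z·¬W, X·¬Y·¬Z·W, X·Y·Z·W) and OR-ing them characterizes exactly where h=0, so h is the negation of that disjunction.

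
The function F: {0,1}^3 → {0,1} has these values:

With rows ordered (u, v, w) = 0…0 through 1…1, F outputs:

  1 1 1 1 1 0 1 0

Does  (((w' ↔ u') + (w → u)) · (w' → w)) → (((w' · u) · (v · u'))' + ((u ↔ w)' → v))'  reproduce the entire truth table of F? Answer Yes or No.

Evaluate (((w' ↔ u') + (w → u)) · (w' → w)) → (((w' · u) · (v · u'))' + ((u ↔ w)' → v))' on each row and compare to F:
  u=0, v=0, w=0: formula gives 1, F = 1 ✓
  u=0, v=0, w=1: formula gives 1, F = 1 ✓
  u=0, v=1, w=0: formula gives 1, F = 1 ✓
  u=0, v=1, w=1: formula gives 1, F = 1 ✓
  u=1, v=0, w=0: formula gives 1, F = 1 ✓
  … (the remaining 3 rows also agree.)
Every row agrees, so the formula is equivalent.

Yes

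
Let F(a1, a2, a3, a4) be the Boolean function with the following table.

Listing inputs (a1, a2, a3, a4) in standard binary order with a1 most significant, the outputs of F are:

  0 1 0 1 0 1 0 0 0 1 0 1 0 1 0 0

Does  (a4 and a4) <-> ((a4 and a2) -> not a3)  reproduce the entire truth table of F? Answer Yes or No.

Test each input against both F and the formula:
  a1=0, a2=0, a3=0, a4=0: formula gives 0, F = 0 ✓
  a1=0, a2=0, a3=0, a4=1: formula gives 1, F = 1 ✓
  a1=0, a2=0, a3=1, a4=0: formula gives 0, F = 0 ✓
  a1=0, a2=0, a3=1, a4=1: formula gives 1, F = 1 ✓
  …and likewise for the remaining 12 rows.
Every row agrees, so the formula is equivalent.

Yes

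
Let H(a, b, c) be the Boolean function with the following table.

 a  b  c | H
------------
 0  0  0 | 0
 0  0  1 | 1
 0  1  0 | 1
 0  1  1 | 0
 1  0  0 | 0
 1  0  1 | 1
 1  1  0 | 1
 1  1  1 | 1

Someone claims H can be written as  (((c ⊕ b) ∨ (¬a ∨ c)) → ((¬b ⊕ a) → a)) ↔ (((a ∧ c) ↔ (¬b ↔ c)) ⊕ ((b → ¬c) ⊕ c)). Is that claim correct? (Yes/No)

Evaluate (((c ⊕ b) ∨ (¬a ∨ c)) → ((¬b ⊕ a) → a)) ↔ (((a ∧ c) ↔ (¬b ↔ c)) ⊕ ((b → ¬c) ⊕ c)) on each row and compare to H:
  a=0, b=0, c=0: formula gives 1, but H = 0 ✗
Since they disagree at (0,0,0), the expression is not a correct formula for H.

No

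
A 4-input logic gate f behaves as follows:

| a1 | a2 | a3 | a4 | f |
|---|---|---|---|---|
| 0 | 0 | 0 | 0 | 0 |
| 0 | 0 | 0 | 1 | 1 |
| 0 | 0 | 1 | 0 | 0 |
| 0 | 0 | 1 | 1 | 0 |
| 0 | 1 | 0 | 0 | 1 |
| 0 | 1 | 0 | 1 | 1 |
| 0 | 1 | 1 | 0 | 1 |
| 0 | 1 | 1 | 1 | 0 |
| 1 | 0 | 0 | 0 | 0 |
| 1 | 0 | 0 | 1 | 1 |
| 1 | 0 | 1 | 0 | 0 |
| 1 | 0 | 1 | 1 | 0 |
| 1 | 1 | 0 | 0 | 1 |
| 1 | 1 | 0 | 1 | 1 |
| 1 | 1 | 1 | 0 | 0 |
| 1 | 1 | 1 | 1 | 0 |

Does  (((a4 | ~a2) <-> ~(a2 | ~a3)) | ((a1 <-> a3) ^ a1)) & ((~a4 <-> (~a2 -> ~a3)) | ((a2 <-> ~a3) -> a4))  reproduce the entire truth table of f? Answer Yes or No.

Evaluate (((a4 | ~a2) <-> ~(a2 | ~a3)) | ((a1 <-> a3) ^ a1)) & ((~a4 <-> (~a2 -> ~a3)) | ((a2 <-> ~a3) -> a4)) on each row and compare to f:
  a1=0, a2=0, a3=0, a4=0: formula gives 1, but f = 0 ✗
Row (0,0,0,0) is a counterexample, so the formula is not equivalent to f.

No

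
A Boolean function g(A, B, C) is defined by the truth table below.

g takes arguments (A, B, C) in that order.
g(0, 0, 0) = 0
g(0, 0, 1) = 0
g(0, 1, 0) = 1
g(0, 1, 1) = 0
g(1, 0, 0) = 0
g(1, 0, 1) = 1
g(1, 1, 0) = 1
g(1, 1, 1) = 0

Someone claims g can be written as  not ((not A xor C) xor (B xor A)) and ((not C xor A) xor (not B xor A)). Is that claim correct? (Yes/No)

No

Check the formula against g row by row:
  A=0, B=0, C=0: formula gives 0, g = 0 ✓
  A=0, B=0, C=1: formula gives 1, but g = 0 ✗
Since they disagree at (0,0,1), the expression is not a correct formula for g.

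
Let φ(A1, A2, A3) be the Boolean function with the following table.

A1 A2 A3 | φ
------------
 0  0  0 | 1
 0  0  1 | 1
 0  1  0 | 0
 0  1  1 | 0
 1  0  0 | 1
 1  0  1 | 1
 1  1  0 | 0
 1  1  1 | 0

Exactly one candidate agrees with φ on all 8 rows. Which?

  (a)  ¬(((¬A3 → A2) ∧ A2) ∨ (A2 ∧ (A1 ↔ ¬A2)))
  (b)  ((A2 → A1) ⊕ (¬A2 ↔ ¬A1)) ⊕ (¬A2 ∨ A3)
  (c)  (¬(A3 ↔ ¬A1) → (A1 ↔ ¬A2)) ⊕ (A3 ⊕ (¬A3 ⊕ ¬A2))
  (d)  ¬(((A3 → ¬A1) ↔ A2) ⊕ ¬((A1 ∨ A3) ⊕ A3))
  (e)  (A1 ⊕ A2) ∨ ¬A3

a

(b) disagrees with φ on (0,1,1) (formula → 1, table → 0); rule it out.
(c) disagrees with φ on (0,0,0) (formula → 0, table → 1); rule it out.
(d) disagrees with φ on (0,0,0) (formula → 0, table → 1); rule it out.
(e) disagrees with φ on (0,0,1) (formula → 0, table → 1); rule it out.
(a) is the remaining candidate, and it agrees with φ on all 8 inputs.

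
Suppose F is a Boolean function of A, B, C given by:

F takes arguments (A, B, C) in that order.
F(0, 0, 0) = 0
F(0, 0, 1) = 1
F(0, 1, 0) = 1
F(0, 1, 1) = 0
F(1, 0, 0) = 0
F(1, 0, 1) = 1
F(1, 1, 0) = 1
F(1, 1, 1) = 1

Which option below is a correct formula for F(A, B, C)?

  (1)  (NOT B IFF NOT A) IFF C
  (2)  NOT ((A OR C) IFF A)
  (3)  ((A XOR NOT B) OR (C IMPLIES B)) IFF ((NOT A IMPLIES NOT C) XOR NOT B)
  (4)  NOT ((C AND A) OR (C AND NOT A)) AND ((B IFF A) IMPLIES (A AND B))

3

(1): at (1,0,0) it gives 1, but F = 0 — eliminated.
(2): at (0,1,0) it gives 0, but F = 1 — eliminated.
(4): at (0,0,1) it gives 0, but F = 1 — eliminated.
(3) is the remaining candidate, and it agrees with F on all 8 inputs.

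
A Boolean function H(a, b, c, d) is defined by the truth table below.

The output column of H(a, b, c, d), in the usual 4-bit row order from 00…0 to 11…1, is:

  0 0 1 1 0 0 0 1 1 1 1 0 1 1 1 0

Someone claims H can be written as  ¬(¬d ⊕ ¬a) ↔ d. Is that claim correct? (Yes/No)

Evaluate ¬(¬d ⊕ ¬a) ↔ d on each row and compare to H:
  a=0, b=0, c=0, d=0: formula gives 0, H = 0 ✓
  a=0, b=0, c=0, d=1: formula gives 0, H = 0 ✓
  a=0, b=0, c=1, d=0: formula gives 0, but H = 1 ✗
Since they disagree at (0,0,1,0), the expression is not a correct formula for H.

No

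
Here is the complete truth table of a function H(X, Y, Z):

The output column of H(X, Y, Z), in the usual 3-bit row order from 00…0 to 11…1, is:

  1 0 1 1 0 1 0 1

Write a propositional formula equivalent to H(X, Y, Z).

H(X, Y, Z) = ~((((~X & ~Y) & Z) | ((X & ~Y) & ~Z)) | ((X & Y) & ~Z))

H is 0 on only 3 rows — (0,0,1), (1,0,0), (1,1,0). Writing each as a minterm (¬X·¬Y·Z, X·¬Y·¬Z, X·Y·¬Z) and OR-ing them characterizes exactly where H=0, so H is the negation of that disjunction.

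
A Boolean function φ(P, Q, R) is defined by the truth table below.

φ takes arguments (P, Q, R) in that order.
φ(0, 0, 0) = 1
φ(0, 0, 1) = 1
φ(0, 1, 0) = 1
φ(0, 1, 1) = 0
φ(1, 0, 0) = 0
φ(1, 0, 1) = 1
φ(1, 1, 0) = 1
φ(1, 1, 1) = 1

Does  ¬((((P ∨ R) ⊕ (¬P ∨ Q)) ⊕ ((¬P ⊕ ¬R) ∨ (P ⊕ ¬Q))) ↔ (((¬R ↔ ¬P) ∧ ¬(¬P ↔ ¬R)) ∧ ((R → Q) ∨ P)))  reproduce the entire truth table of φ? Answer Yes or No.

Evaluate ¬((((P ∨ R) ⊕ (¬P ∨ Q)) ⊕ ((¬P ⊕ ¬R) ∨ (P ⊕ ¬Q))) ↔ (((¬R ↔ ¬P) ∧ ¬(¬P ↔ ¬R)) ∧ ((R → Q) ∨ P))) on each row and compare to φ:
  P=0, Q=0, R=0: formula gives 0, but φ = 1 ✗
Since they disagree at (0,0,0), the expression is not a correct formula for φ.

No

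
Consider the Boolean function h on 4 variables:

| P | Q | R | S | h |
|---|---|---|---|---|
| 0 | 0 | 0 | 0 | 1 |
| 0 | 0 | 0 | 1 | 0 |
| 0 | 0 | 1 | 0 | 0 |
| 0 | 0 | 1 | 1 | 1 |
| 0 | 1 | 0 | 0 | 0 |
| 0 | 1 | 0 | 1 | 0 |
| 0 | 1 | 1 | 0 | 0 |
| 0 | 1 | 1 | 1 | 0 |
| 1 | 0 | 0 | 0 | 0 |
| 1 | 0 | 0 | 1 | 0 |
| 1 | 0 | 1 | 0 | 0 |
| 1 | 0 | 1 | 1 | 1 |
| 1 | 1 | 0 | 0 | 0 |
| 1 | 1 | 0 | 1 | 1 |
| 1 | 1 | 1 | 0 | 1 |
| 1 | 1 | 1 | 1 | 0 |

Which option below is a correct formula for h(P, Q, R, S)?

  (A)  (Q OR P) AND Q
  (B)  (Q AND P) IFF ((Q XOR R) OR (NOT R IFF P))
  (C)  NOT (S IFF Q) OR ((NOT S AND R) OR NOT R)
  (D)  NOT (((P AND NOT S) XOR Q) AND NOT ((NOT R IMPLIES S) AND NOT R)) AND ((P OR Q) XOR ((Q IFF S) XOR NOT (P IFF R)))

D

(A) fails at (0,0,0,0): the formula yields 0, h is 1.
(B) fails at (0,0,0,1): the formula yields 1, h is 0.
(C) fails at (0,0,0,1): the formula yields 1, h is 0.
Only (D) survives; checking it on all 16 rows confirms it matches h.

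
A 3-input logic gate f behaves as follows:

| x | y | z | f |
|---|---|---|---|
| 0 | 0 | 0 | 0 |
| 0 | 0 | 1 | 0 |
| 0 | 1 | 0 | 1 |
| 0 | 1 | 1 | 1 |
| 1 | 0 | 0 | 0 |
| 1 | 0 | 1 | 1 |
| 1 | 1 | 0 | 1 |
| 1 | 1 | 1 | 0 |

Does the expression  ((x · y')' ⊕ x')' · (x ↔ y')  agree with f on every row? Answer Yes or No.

Test each input against both f and the formula:
  x=0, y=0, z=0: formula gives 0, f = 0 ✓
  x=0, y=0, z=1: formula gives 0, f = 0 ✓
  x=0, y=1, z=0: formula gives 1, f = 1 ✓
  x=0, y=1, z=1: formula gives 1, f = 1 ✓
  x=1, y=0, z=0: formula gives 1, but f = 0 ✗
Since they disagree at (1,0,0), the expression is not a correct formula for f.

No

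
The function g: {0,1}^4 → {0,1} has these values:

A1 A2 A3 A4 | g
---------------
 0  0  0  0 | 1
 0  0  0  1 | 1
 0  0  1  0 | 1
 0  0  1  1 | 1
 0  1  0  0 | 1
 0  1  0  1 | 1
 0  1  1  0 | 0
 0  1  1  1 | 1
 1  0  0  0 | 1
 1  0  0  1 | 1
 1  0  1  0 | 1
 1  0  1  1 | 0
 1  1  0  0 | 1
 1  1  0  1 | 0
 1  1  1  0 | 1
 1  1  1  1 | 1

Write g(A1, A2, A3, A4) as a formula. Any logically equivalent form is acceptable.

The 0-rows are (0,1,1,0), (1,0,1,1), (1,1,0,1). Take each as a conjunction (¬A1·A2·A3·¬A4, A1·¬A2·A3·A4, A1·A2·¬A3·A4), form their disjunction, and complement — that gives a formula that is 1 everywhere g is.

g(A1, A2, A3, A4) = ¬(((((¬A1 ∧ A2) ∧ A3) ∧ ¬A4) ∨ (((A1 ∧ ¬A2) ∧ A3) ∧ A4)) ∨ (((A1 ∧ A2) ∧ ¬A3) ∧ A4))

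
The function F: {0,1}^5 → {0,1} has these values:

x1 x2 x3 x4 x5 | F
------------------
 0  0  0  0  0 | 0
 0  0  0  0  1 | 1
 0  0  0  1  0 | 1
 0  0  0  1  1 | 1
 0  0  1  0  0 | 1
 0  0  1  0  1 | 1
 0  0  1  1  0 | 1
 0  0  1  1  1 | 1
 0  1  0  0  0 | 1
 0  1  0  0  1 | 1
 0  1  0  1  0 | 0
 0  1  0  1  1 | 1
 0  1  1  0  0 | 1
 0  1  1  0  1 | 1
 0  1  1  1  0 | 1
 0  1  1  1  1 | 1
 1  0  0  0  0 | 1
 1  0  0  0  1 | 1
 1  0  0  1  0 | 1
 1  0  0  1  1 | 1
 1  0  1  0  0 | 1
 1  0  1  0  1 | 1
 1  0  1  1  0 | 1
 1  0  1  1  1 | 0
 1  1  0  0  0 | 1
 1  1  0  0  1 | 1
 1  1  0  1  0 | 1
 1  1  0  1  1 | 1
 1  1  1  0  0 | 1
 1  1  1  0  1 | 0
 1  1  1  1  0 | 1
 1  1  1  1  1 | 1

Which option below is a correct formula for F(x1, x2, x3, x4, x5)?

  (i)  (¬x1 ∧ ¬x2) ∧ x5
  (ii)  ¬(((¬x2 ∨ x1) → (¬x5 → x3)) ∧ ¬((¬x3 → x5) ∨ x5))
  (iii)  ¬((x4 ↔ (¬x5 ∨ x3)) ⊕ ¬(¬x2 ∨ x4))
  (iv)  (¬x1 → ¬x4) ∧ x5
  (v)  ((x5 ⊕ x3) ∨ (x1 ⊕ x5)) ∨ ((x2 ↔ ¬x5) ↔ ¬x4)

v

(i): at (0,0,0,1,0) it gives 0, but F = 1 — eliminated.
(ii): at (0,0,0,0,0) it gives 1, but F = 0 — eliminated.
(iii): at (0,0,0,0,0) it gives 1, but F = 0 — eliminated.
(iv): at (0,0,0,1,0) it gives 0, but F = 1 — eliminated.
That leaves (v). Evaluating it on every row reproduces the table of F exactly.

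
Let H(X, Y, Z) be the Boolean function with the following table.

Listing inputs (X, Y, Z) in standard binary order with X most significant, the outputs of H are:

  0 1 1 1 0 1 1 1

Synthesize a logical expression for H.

The 0-rows are (0,0,0), (1,0,0). Take each as a conjunction (¬X·¬Y·¬Z, X·¬Y·¬Z), form their disjunction, and complement — that gives a formula that is 1 everywhere H is.

H(X, Y, Z) = (((X' · Y') · Z') + ((X · Y') · Z'))'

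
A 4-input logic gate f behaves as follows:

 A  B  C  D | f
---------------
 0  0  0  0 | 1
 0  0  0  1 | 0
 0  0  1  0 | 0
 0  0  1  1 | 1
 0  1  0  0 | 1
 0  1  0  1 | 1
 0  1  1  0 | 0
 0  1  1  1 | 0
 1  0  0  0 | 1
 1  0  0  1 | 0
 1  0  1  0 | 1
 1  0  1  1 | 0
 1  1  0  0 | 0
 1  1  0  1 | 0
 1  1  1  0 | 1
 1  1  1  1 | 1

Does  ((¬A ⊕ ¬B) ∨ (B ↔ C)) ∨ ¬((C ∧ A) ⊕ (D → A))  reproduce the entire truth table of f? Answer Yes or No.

No

Test each input against both f and the formula:
  A=0, B=0, C=0, D=0: formula gives 1, f = 1 ✓
  A=0, B=0, C=0, D=1: formula gives 1, but f = 0 ✗
A single disagreement suffices: at (0,0,0,1) they differ, so the formula does not compute f.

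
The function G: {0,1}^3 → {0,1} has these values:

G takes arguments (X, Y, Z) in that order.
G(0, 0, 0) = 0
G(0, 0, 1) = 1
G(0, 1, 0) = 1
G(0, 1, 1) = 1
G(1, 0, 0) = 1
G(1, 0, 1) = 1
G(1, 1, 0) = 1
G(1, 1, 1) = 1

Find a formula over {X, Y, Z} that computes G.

G(X, Y, Z) = (X ∨ Y) ∨ Z

The output is 1 whenever at least one input is 1 — the OR of all inputs.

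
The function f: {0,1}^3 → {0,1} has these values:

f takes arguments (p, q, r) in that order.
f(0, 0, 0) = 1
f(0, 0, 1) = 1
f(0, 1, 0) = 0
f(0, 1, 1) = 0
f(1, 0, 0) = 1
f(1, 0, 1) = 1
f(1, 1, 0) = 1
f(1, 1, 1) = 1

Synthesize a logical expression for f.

f is 0 on only 2 rows — (0,1,0), (0,1,1). Writing each as a minterm (¬p·q·¬r, ¬p·q·r) and OR-ing them characterizes exactly where f=0, so f is the negation of that disjunction.

f(p, q, r) = NOT (((NOT p AND q) AND NOT r) OR ((NOT p AND q) AND r))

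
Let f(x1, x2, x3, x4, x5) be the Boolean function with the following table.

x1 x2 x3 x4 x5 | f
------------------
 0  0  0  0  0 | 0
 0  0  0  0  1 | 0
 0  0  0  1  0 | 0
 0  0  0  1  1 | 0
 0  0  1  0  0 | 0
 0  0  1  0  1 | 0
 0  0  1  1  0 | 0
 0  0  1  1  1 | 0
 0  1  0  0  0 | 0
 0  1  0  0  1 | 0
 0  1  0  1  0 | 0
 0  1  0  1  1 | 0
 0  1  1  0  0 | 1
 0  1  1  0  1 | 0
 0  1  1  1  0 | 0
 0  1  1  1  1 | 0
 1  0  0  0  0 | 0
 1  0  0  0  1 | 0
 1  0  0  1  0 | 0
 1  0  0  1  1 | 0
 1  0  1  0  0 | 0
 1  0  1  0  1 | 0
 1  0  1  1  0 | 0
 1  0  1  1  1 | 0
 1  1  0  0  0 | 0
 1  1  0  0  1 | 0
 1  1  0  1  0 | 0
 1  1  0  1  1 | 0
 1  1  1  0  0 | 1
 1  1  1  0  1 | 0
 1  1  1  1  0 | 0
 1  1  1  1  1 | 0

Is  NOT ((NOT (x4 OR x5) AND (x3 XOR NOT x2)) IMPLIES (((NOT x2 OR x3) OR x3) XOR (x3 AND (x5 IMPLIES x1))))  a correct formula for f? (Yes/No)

Yes

Check the formula against f row by row:
  x1=0, x2=0, x3=0, x4=0, x5=0: formula gives 0, f = 0 ✓
  x1=0, x2=0, x3=0, x4=0, x5=1: formula gives 0, f = 0 ✓
  x1=0, x2=0, x3=0, x4=1, x5=0: formula gives 0, f = 0 ✓
  x1=0, x2=0, x3=0, x4=1, x5=1: formula gives 0, f = 0 ✓
  … (the remaining 28 rows also agree.)
No disagreement on any input; they are logically equivalent.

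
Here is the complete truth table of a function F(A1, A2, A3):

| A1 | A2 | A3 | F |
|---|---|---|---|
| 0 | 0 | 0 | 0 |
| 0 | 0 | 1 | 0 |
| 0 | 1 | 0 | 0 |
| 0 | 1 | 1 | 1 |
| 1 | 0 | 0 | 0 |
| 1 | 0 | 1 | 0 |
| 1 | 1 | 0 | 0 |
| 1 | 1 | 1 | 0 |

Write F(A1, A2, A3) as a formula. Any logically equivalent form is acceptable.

Only row (0,1,1) gives 1. That row's minterm ¬A1·A2·A3 is F directly.

F(A1, A2, A3) = (¬A1 ∧ A2) ∧ A3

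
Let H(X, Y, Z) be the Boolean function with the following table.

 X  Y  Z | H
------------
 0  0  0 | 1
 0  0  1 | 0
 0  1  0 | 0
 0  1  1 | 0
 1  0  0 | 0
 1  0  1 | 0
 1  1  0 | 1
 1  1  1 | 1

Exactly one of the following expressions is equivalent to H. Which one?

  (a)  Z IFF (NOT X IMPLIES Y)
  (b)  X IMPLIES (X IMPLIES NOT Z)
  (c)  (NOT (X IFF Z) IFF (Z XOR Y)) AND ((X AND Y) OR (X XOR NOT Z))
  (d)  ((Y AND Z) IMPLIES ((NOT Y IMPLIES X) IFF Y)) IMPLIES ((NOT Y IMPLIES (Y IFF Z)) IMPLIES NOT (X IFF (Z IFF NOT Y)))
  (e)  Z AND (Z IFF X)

c

(a) fails at (0,1,1): the formula yields 1, H is 0.
(b) fails at (0,0,1): the formula yields 1, H is 0.
(d) fails at (0,0,0): the formula yields 0, H is 1.
(e) fails at (0,0,0): the formula yields 0, H is 1.
That leaves (c). Evaluating it on every row reproduces the table of H exactly.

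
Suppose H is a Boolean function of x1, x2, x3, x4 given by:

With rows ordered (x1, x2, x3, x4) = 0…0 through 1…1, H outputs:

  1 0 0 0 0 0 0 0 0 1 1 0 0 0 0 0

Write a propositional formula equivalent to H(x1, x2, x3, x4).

H(x1, x2, x3, x4) = ((((~x1 & ~x2) & ~x3) & ~x4) | (((x1 & ~x2) & ~x3) & x4)) | (((x1 & ~x2) & x3) & ~x4)

The 1-rows are (0,0,0,0), (1,0,0,1), (1,0,1,0). Each contributes one minterm — ¬x1·¬x2·¬x3·¬x4; x1·¬x2·¬x3·x4; x1·¬x2·x3·¬x4 — and their disjunction is a sum-of-products form of H.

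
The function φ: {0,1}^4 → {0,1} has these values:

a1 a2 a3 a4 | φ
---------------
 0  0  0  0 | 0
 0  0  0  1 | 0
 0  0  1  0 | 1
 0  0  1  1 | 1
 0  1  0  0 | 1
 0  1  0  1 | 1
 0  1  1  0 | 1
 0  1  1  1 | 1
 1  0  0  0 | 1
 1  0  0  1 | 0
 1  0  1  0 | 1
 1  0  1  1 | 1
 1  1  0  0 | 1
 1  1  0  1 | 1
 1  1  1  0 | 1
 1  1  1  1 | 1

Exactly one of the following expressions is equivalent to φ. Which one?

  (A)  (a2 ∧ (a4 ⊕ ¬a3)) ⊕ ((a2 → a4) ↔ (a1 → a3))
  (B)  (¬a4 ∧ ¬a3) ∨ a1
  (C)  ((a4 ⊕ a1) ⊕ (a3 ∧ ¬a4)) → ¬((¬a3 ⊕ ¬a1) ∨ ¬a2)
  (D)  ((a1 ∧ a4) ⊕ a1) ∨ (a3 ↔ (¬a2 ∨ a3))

D

(A) disagrees with φ on (0,0,0,0) (formula → 1, table → 0); rule it out.
(B) disagrees with φ on (0,0,0,0) (formula → 1, table → 0); rule it out.
(C) disagrees with φ on (0,0,0,0) (formula → 1, table → 0); rule it out.
(D) is the remaining candidate, and it agrees with φ on all 16 inputs.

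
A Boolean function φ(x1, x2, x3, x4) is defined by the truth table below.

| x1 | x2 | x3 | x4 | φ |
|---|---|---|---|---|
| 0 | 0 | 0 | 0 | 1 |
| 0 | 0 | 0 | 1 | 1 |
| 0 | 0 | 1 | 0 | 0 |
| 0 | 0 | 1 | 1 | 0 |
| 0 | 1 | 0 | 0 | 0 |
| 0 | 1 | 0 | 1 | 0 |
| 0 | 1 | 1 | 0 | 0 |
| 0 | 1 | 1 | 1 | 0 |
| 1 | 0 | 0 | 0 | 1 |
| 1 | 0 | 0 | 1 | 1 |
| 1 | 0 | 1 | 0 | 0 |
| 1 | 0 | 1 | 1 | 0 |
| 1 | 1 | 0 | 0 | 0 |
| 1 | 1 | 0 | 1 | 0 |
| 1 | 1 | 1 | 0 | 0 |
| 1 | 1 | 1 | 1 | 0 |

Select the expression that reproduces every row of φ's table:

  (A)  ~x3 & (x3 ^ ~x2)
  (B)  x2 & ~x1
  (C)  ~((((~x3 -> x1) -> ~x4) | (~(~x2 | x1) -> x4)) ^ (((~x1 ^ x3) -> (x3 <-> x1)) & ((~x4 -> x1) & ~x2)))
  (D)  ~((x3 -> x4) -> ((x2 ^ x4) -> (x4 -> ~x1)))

A

(B) disagrees with φ on (0,0,0,0) (formula → 0, table → 1); rule it out.
(C) disagrees with φ on (0,0,0,0) (formula → 0, table → 1); rule it out.
(D) disagrees with φ on (0,0,0,0) (formula → 0, table → 1); rule it out.
That leaves (A). Evaluating it on every row reproduces the table of φ exactly.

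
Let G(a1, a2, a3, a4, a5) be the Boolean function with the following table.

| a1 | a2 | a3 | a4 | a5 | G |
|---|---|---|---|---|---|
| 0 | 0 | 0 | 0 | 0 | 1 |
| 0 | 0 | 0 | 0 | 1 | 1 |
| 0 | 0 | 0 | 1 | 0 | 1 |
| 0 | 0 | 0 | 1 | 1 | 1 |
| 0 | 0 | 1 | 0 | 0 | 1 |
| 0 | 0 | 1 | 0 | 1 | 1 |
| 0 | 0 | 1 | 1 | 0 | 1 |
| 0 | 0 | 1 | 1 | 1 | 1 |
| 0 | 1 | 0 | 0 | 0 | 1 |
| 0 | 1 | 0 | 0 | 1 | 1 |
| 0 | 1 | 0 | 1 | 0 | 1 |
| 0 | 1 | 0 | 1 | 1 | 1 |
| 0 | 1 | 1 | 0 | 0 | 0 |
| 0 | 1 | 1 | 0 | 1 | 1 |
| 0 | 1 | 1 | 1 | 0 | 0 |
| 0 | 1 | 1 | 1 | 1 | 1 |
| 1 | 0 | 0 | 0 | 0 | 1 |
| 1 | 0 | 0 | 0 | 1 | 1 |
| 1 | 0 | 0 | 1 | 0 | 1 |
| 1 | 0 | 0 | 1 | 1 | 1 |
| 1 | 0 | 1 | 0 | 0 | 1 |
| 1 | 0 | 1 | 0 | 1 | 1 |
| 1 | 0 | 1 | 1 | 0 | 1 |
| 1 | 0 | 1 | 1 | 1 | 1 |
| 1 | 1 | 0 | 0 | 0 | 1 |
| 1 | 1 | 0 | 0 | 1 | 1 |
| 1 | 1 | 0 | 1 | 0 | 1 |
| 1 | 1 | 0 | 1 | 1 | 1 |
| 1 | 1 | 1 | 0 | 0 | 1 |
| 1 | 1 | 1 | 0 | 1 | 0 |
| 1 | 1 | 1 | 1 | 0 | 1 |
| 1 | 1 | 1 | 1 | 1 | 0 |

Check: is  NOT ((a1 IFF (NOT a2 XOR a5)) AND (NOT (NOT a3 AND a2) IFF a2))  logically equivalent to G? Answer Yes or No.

Check the formula against G row by row:
  a1=0, a2=0, a3=0, a4=0, a5=0: formula gives 1, G = 1 ✓
  a1=0, a2=0, a3=0, a4=0, a5=1: formula gives 1, G = 1 ✓
  a1=0, a2=0, a3=0, a4=1, a5=0: formula gives 1, G = 1 ✓
  a1=0, a2=0, a3=0, a4=1, a5=1: formula gives 1, G = 1 ✓
  … (the remaining 28 rows also agree.)
Every row agrees, so the formula is equivalent.

Yes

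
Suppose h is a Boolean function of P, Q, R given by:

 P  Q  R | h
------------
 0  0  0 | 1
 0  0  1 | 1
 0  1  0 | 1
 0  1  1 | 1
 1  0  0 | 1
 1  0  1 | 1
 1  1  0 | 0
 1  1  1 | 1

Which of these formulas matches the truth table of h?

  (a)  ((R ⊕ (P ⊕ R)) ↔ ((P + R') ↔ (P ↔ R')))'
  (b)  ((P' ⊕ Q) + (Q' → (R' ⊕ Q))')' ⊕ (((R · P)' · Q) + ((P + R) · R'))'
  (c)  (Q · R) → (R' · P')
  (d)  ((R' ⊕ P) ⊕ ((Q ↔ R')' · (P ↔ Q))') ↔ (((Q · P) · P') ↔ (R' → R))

b

(a) disagrees with h on (0,0,0) (formula → 0, table → 1); rule it out.
(c) disagrees with h on (0,1,1) (formula → 0, table → 1); rule it out.
(d) disagrees with h on (0,0,1) (formula → 0, table → 1); rule it out.
Only (b) survives; checking it on all 8 rows confirms it matches h.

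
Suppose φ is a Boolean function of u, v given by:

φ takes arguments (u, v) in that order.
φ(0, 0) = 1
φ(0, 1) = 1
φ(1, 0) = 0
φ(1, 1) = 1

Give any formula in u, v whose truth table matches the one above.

φ(u, v) = u -> v

This is u → v (false only at 1,0).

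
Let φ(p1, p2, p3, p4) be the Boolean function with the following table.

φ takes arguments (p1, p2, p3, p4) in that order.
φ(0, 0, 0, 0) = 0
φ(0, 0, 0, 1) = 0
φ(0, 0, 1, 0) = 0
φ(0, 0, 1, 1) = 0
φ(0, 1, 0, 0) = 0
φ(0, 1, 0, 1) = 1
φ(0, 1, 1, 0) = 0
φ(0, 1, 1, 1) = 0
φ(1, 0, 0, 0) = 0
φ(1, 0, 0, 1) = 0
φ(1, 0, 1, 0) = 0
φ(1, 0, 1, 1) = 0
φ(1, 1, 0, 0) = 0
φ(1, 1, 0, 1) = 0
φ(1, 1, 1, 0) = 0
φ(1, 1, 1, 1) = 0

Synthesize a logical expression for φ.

Only row (0,1,0,1) gives 1. That row's minterm ¬p1·p2·¬p3·p4 is φ directly.

φ(p1, p2, p3, p4) = ((not p1 and p2) and not p3) and p4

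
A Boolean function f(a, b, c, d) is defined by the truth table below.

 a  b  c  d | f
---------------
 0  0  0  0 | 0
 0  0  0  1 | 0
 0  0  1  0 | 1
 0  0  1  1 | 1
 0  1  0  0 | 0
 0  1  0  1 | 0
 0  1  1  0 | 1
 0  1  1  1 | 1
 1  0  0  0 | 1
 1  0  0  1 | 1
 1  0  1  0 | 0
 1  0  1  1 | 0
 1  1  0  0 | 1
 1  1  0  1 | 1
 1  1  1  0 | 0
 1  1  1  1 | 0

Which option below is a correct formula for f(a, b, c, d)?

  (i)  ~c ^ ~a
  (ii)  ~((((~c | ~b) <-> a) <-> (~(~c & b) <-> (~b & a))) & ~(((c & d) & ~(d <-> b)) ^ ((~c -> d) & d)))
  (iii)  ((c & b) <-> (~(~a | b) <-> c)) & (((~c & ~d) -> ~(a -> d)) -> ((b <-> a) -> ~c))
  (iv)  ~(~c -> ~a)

i

(ii) disagrees with f on (0,0,0,1) (formula → 1, table → 0); rule it out.
(iii) disagrees with f on (0,0,1,0) (formula → 0, table → 1); rule it out.
(iv) disagrees with f on (0,0,1,0) (formula → 0, table → 1); rule it out.
That leaves (i). Evaluating it on every row reproduces the table of f exactly.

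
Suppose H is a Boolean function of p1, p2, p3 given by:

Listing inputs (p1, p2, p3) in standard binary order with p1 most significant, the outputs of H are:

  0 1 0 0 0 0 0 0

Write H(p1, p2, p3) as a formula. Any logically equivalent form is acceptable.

Only row (0,0,1) gives 1. That row's minterm ¬p1·¬p2·p3 is H directly.

H(p1, p2, p3) = (not p1 and not p2) and p3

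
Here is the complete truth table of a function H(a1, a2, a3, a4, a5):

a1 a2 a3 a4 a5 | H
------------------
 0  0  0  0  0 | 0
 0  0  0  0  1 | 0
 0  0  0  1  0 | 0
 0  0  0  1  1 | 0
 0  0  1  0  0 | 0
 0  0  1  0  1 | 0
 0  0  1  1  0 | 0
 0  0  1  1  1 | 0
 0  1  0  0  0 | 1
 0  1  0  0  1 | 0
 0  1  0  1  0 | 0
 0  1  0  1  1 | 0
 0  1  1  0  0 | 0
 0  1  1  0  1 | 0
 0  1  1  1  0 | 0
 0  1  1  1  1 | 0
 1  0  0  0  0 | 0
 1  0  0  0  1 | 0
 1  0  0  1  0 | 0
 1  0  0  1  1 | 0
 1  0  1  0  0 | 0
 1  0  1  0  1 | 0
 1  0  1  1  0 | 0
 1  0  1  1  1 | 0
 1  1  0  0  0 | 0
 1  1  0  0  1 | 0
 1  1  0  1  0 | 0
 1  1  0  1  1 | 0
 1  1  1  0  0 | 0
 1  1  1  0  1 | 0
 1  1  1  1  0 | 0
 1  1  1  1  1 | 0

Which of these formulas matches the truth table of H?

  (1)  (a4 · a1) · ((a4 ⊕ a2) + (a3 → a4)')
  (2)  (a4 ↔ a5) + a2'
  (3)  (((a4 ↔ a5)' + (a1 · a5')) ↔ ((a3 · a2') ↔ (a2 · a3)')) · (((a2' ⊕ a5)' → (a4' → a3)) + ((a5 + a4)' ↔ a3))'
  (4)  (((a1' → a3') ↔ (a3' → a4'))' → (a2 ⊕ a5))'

3

(1) disagrees with H on (0,1,0,0,0) (formula → 0, table → 1); rule it out.
(2) disagrees with H on (0,0,0,0,0) (formula → 1, table → 0); rule it out.
(4) disagrees with H on (0,0,0,1,0) (formula → 1, table → 0); rule it out.
That leaves (3). Evaluating it on every row reproduces the table of H exactly.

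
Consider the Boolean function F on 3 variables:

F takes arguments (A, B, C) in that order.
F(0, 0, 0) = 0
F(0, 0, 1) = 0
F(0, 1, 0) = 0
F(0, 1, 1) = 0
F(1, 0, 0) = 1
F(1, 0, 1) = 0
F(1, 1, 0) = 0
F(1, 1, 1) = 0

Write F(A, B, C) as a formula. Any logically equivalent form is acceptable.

F(A, B, C) = (A and not B) and not C

F is 1 on exactly one input, (1,0,0), whose minterm is A·¬B·¬C. So F is just that conjunction.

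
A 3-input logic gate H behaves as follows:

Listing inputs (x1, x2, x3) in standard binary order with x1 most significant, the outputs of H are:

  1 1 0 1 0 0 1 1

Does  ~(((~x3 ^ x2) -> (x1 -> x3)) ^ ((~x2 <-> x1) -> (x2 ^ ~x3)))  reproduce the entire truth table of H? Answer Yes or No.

Check the formula against H row by row:
  x1=0, x2=0, x3=0: formula gives 1, H = 1 ✓
  x1=0, x2=0, x3=1: formula gives 1, H = 1 ✓
  x1=0, x2=1, x3=0: formula gives 0, H = 0 ✓
  x1=0, x2=1, x3=1: formula gives 1, H = 1 ✓
  x1=1, x2=0, x3=0: formula gives 0, H = 0 ✓
  … (the remaining 3 rows also agree.)
No disagreement on any input; they are logically equivalent.

Yes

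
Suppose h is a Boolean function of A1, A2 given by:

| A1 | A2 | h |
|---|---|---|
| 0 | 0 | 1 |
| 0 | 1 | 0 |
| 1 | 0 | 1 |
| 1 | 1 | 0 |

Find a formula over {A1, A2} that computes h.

The output is the negation of A2.

h(A1, A2) = not A2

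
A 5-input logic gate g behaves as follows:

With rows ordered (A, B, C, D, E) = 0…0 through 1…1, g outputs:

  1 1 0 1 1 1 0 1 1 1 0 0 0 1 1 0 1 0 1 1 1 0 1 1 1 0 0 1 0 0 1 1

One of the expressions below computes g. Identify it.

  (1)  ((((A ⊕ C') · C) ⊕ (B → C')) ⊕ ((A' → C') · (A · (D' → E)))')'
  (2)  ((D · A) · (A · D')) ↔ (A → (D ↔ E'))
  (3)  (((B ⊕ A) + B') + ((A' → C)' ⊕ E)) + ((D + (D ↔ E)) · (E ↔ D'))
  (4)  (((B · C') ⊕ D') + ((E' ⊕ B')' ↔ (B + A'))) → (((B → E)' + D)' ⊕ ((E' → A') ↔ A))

(1) fails at (0,0,0,1,0): the formula yields 1, g is 0.
(2) fails at (0,0,0,0,0): the formula yields 0, g is 1.
(3) fails at (0,0,0,1,0): the formula yields 1, g is 0.
Only (4) survives; checking it on all 32 rows confirms it matches g.

4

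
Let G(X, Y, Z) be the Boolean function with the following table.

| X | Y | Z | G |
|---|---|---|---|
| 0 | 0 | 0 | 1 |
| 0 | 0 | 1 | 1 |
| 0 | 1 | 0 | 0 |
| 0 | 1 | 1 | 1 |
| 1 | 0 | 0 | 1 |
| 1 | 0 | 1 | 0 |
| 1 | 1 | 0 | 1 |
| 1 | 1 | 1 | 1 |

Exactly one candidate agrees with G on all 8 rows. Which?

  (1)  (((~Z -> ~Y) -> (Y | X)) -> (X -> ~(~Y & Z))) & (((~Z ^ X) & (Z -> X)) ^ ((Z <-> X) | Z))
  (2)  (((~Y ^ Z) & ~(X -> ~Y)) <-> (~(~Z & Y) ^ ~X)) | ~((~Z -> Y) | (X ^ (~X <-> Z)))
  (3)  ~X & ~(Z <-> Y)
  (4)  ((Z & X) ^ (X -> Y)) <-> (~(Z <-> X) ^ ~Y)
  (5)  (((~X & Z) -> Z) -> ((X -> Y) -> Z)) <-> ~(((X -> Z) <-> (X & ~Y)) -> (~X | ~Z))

2

(1): at (0,0,0) it gives 0, but G = 1 — eliminated.
(3): at (0,0,0) it gives 0, but G = 1 — eliminated.
(4): at (0,0,1) it gives 0, but G = 1 — eliminated.
(5): at (0,0,1) it gives 0, but G = 1 — eliminated.
(2) is the remaining candidate, and it agrees with G on all 8 inputs.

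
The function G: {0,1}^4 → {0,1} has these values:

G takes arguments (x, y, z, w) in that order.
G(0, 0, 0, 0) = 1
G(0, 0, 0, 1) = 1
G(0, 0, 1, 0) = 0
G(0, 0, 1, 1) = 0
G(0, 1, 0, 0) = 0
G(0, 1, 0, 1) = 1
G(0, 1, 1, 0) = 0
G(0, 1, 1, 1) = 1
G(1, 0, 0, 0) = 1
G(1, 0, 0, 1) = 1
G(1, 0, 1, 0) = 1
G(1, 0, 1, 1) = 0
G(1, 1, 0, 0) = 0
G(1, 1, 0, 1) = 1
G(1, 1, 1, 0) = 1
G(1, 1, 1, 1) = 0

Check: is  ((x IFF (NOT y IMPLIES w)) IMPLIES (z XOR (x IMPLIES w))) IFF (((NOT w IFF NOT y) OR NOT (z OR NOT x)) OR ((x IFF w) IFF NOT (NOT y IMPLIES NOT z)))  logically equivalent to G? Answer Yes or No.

Yes

Check the formula against G row by row:
  x=0, y=0, z=0, w=0: formula gives 1, G = 1 ✓
  x=0, y=0, z=0, w=1: formula gives 1, G = 1 ✓
  x=0, y=0, z=1, w=0: formula gives 0, G = 0 ✓
  x=0, y=0, z=1, w=1: formula gives 0, G = 0 ✓
  …and likewise for the remaining 12 rows.
No disagreement on any input; they are logically equivalent.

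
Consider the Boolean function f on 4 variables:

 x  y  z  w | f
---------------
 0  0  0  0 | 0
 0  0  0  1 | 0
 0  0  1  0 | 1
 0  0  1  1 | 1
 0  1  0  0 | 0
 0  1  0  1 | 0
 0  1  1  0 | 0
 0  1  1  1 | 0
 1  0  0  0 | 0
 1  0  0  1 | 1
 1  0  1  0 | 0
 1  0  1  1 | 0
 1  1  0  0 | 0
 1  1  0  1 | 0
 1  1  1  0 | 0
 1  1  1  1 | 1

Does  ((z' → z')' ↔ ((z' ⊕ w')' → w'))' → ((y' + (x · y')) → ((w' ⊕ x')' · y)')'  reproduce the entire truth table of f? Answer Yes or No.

No

Check the formula against f row by row:
  x=0, y=0, z=0, w=0: formula gives 0, f = 0 ✓
  x=0, y=0, z=0, w=1: formula gives 0, f = 0 ✓
  x=0, y=0, z=1, w=0: formula gives 0, but f = 1 ✗
A single disagreement suffices: at (0,0,1,0) they differ, so the formula does not compute f.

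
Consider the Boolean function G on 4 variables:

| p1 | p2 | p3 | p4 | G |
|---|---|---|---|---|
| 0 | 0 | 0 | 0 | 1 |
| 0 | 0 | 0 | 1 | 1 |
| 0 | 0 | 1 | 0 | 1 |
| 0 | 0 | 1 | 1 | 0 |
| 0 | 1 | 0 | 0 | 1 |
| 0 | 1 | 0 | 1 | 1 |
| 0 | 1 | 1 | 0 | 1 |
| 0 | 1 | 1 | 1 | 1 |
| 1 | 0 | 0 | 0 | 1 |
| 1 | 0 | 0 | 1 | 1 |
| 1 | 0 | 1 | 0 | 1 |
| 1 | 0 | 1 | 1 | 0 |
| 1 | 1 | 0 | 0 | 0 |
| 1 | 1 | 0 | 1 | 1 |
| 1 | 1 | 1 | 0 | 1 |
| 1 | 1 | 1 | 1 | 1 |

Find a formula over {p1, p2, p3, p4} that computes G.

G(p1, p2, p3, p4) = not (((((not p1 and not p2) and p3) and p4) or (((p1 and not p2) and p3) and p4)) or (((p1 and p2) and not p3) and not p4))

The 0-rows are (0,0,1,1), (1,0,1,1), (1,1,0,0). Take each as a conjunction (¬p1·¬p2·p3·p4, p1·¬p2·p3·p4, p1·p2·¬p3·¬p4), form their disjunction, and complement — that gives a formula that is 1 everywhere G is.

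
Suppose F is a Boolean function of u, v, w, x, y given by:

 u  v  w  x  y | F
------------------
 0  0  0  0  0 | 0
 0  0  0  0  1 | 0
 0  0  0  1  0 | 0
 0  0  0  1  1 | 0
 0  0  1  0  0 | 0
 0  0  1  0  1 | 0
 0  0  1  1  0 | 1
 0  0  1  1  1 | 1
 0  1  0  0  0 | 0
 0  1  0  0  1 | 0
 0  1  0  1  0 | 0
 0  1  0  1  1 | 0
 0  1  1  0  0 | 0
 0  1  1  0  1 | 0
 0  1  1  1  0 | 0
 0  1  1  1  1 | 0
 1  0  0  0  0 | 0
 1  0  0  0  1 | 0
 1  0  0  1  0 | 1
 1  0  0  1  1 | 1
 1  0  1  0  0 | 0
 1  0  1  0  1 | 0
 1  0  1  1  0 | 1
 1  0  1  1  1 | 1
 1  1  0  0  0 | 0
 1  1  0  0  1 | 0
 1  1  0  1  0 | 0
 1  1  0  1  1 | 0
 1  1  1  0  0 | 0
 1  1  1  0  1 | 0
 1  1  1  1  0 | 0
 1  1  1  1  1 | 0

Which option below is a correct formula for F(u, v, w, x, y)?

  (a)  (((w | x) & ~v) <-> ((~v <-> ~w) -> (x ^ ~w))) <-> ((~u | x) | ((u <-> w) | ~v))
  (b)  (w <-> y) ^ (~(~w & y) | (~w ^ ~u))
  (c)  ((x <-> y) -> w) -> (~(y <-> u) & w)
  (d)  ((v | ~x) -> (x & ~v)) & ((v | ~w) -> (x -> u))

(a): at (0,0,1,0,0) it gives 1, but F = 0 — eliminated.
(b): at (0,0,1,0,0) it gives 1, but F = 0 — eliminated.
(c): at (0,0,0,0,0) it gives 1, but F = 0 — eliminated.
Only (d) survives; checking it on all 32 rows confirms it matches F.

d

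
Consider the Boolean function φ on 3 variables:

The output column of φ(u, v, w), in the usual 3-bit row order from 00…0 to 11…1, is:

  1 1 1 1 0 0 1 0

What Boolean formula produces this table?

There are just 3 zero rows: (1,0,0), (1,0,1), (1,1,1). Their minterms are u·¬v·¬w, u·¬v·w, u·v·w; the OR of those covers precisely the 0-outputs, and negating it yields φ.

φ(u, v, w) = not ((((u and not v) and not w) or ((u and not v) and w)) or ((u and v) and w))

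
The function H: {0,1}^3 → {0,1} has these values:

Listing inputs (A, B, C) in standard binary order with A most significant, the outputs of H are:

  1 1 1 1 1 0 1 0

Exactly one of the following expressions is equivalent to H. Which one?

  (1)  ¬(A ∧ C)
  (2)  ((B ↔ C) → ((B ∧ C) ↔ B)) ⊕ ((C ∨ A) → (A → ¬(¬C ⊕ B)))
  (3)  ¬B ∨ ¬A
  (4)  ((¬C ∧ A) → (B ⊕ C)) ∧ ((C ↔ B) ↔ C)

(2): at (0,0,0) it gives 0, but H = 1 — eliminated.
(3): at (1,0,1) it gives 1, but H = 0 — eliminated.
(4): at (0,0,0) it gives 0, but H = 1 — eliminated.
(1) is the remaining candidate, and it agrees with H on all 8 inputs.

1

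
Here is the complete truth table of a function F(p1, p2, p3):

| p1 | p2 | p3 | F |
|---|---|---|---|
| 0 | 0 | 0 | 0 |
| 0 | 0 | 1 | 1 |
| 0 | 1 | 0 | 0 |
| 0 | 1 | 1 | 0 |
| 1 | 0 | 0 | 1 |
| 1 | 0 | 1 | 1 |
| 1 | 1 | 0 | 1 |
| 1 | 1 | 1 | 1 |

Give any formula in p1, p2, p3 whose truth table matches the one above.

The 0-rows are (0,0,0), (0,1,0), (0,1,1). Take each as a conjunction (¬p1·¬p2·¬p3, ¬p1·p2·¬p3, ¬p1·p2·p3), form their disjunction, and complement — that gives a formula that is 1 everywhere F is.

F(p1, p2, p3) = NOT ((((NOT p1 AND NOT p2) AND NOT p3) OR ((NOT p1 AND p2) AND NOT p3)) OR ((NOT p1 AND p2) AND p3))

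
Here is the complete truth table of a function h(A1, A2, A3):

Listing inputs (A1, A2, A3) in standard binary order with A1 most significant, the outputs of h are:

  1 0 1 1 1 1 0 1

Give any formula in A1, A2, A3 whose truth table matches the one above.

h(A1, A2, A3) = ~(((~A1 & ~A2) & A3) | ((A1 & A2) & ~A3))

h is 0 on only 2 rows — (0,0,1), (1,1,0). Writing each as a minterm (¬A1·¬A2·A3, A1·A2·¬A3) and OR-ing them characterizes exactly where h=0, so h is the negation of that disjunction.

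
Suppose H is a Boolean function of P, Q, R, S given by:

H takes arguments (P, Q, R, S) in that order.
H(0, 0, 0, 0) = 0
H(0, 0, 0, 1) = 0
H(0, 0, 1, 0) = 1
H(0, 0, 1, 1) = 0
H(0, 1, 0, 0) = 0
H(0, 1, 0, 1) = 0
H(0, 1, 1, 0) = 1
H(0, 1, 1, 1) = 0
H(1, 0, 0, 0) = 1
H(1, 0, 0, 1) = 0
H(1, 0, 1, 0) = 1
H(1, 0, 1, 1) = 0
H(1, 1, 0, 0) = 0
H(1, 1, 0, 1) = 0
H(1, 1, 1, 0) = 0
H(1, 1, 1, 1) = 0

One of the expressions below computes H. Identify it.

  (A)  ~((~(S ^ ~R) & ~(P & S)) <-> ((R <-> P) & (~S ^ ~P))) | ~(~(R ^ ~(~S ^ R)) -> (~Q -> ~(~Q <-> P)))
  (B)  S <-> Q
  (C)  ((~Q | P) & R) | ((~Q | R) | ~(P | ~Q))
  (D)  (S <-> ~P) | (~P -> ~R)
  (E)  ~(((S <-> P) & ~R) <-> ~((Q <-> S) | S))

A

(B) fails at (0,0,0,0): the formula yields 1, H is 0.
(C) fails at (0,0,0,0): the formula yields 1, H is 0.
(D) fails at (0,0,0,0): the formula yields 1, H is 0.
(E) fails at (0,0,0,0): the formula yields 1, H is 0.
(A) is the remaining candidate, and it agrees with H on all 16 inputs.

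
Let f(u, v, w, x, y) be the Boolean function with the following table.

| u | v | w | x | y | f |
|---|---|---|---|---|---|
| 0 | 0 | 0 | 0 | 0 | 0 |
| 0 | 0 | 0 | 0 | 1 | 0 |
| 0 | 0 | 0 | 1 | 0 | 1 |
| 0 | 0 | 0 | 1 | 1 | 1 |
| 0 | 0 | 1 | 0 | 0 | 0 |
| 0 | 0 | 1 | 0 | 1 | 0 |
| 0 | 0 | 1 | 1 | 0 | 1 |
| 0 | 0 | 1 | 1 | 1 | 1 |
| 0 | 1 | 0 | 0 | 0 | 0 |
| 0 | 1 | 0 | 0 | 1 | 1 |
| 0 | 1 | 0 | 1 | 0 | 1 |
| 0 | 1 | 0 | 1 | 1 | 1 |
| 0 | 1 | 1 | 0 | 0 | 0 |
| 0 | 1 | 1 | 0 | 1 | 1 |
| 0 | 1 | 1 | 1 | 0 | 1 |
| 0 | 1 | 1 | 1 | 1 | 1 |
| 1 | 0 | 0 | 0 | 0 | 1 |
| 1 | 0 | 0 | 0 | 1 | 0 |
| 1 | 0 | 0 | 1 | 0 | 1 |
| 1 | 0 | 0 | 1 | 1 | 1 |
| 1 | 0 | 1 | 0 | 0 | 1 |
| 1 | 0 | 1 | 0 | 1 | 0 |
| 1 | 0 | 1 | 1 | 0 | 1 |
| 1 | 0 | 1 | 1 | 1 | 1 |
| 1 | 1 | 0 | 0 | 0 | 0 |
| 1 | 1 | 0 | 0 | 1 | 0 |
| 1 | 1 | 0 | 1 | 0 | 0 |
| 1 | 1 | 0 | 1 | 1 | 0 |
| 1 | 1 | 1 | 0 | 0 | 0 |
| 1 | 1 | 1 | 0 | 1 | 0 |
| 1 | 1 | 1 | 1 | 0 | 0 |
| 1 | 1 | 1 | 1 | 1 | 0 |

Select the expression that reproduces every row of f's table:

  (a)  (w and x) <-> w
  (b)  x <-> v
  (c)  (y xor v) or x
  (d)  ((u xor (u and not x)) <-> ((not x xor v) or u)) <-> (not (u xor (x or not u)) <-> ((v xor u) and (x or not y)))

d

(a) fails at (0,0,0,0,0): the formula yields 1, f is 0.
(b) fails at (0,0,0,0,0): the formula yields 1, f is 0.
(c) fails at (0,0,0,0,1): the formula yields 1, f is 0.
Only (d) survives; checking it on all 32 rows confirms it matches f.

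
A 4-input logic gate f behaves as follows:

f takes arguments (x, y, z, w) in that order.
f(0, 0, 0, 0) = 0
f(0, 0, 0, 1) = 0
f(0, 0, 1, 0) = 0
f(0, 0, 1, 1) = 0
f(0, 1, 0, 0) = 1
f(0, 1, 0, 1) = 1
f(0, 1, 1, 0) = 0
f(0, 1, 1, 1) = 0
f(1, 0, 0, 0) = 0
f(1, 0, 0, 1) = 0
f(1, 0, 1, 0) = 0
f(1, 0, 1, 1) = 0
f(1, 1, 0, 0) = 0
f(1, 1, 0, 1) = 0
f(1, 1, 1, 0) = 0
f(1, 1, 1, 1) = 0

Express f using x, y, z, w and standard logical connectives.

f(x, y, z, w) = (((not x and y) and not z) and not w) or (((not x and y) and not z) and w)

The 1-rows are (0,1,0,0), (0,1,0,1). Each contributes one minterm — ¬x·y·¬z·¬w; ¬x·y·¬z·w — and their disjunction is a sum-of-products form of f.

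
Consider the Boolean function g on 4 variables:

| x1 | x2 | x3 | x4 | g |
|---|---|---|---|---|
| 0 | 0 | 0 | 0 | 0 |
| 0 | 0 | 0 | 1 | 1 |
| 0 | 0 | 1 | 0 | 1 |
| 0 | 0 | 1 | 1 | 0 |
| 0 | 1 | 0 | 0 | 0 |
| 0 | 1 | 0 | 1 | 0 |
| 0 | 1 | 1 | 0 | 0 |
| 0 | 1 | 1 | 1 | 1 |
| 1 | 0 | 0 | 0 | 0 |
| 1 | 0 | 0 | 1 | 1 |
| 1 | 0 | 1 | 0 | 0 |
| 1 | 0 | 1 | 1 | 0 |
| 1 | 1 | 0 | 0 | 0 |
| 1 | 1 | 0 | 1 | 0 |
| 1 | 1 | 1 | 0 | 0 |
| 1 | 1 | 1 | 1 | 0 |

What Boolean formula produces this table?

g(x1, x2, x3, x4) = (((((x1' · x2') · x3') · x4) + (((x1' · x2') · x3) · x4')) + (((x1' · x2) · x3) · x4)) + (((x1 · x2') · x3') · x4)

g=1 on 4 inputs: (0,0,0,1), (0,0,1,0), (0,1,1,1), (1,0,0,1). Reading each as a conjunction of literals (¬x1·¬x2·¬x3·x4, ¬x1·¬x2·x3·¬x4, ¬x1·x2·x3·x4, x1·¬x2·¬x3·x4) and taking the OR gives the canonical DNF.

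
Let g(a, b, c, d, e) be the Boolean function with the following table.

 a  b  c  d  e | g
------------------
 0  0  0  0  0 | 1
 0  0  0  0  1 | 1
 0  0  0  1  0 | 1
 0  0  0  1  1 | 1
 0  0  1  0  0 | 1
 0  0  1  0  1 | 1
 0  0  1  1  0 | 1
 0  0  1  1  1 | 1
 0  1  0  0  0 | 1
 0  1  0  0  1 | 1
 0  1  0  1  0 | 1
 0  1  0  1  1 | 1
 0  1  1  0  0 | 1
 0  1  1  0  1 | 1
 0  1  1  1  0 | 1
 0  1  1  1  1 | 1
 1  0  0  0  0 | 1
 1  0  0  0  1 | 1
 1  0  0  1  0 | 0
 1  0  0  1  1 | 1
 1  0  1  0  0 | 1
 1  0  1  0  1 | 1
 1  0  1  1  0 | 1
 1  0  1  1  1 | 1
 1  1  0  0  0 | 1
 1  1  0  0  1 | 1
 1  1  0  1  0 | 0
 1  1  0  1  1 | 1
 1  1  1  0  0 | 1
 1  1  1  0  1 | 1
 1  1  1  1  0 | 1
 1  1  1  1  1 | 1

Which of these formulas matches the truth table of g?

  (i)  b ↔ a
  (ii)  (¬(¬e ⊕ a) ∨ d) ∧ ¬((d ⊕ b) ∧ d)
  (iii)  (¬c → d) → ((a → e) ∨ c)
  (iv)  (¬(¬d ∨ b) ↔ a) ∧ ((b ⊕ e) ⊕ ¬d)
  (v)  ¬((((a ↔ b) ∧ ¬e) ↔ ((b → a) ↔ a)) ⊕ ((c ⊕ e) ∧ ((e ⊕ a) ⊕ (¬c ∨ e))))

iii

(i) disagrees with g on (0,1,0,0,0) (formula → 0, table → 1); rule it out.
(ii) disagrees with g on (0,0,0,0,0) (formula → 0, table → 1); rule it out.
(iv) disagrees with g on (0,0,0,0,1) (formula → 0, table → 1); rule it out.
(v) disagrees with g on (0,0,0,0,1) (formula → 0, table → 1); rule it out.
Only (iii) survives; checking it on all 32 rows confirms it matches g.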